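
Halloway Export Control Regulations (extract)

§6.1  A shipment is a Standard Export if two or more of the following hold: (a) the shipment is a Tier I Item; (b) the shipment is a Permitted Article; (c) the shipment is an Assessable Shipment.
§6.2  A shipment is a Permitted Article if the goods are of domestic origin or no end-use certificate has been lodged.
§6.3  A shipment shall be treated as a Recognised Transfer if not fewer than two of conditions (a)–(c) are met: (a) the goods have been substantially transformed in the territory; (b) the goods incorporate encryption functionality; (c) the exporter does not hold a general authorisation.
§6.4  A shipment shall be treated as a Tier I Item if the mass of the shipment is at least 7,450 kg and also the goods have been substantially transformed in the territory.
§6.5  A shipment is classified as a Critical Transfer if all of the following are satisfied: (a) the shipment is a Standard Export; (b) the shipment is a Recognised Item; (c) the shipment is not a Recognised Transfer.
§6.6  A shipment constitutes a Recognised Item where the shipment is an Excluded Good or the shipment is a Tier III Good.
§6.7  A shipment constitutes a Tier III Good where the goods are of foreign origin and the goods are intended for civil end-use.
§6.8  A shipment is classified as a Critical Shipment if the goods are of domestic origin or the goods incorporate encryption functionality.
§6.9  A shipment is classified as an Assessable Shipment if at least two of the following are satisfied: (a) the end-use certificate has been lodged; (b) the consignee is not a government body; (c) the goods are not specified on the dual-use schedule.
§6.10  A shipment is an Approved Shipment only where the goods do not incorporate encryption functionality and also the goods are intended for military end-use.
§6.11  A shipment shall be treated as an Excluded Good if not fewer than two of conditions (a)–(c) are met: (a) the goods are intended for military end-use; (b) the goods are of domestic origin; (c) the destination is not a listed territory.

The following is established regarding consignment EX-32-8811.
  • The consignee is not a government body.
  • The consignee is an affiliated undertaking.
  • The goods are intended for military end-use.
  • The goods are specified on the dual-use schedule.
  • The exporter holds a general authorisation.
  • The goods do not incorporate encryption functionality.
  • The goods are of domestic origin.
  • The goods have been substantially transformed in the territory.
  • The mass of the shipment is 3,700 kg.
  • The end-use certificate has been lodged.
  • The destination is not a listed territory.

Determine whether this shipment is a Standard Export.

Yes

Under §6.4: mass of the shipment: 3,700 kg ≥ 7,450 kg? no; and the goods have been substantially transformed in the territory? yes. So the shipment is not a Tier I Item.
Under §6.2: the goods are of domestic origin? yes; or no end-use certificate has been lodged? no. So the shipment is a Permitted Article.
Under §6.9: the end-use certificate has been lodged? yes; the consignee is not a government body? yes; the goods are not specified on the dual-use schedule? no — 2 of 3 hold (need ≥2) → satisfied.
Under §6.1: Tier I Item (§6.4)? no; Permitted Article (§6.2)? yes; Assessable Shipment (§6.9)? yes — 2 of 3 hold (need ≥2) → satisfied.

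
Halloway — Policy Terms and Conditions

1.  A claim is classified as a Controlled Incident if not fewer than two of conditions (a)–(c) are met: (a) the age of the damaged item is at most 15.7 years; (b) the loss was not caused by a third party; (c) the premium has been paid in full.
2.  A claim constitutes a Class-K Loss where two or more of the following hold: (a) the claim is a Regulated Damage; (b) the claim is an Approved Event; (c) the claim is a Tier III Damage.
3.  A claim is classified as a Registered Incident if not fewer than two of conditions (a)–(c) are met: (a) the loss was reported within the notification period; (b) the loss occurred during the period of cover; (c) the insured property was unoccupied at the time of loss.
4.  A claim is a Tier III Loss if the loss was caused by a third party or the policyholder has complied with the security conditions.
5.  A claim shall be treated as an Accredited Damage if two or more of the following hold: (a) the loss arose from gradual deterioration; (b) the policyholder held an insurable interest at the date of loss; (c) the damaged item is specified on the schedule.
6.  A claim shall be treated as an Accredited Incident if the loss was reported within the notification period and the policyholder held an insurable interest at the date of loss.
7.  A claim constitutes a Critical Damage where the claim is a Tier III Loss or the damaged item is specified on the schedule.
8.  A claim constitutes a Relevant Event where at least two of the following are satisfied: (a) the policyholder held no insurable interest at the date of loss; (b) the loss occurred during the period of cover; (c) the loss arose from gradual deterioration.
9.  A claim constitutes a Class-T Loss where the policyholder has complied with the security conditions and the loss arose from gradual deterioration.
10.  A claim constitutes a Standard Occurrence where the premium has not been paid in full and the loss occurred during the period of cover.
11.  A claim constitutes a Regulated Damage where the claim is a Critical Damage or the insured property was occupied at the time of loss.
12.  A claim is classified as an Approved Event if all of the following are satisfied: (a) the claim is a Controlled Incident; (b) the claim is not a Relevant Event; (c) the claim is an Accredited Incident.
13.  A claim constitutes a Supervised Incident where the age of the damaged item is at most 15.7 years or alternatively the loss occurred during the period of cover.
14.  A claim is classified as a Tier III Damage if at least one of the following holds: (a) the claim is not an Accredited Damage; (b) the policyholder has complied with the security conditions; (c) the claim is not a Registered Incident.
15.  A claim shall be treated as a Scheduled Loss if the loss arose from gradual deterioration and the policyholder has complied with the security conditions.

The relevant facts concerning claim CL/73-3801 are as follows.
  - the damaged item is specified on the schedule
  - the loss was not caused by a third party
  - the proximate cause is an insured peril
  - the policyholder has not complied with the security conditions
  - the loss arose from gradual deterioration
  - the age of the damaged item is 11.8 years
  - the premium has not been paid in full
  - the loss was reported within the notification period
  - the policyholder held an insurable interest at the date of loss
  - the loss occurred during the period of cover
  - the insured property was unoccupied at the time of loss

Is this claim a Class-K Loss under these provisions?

No

paragraph 4 — Tier III Loss: [the loss was caused by a third party? no] OR [the policyholder has complied with the security conditions? no] → not satisfied.
paragraph 7 — Critical Damage: [Tier III Loss (paragraph 4)? no] OR [the damaged item is specified on the schedule? yes] → satisfied.
paragraph 11 — Regulated Damage: [Critical Damage (paragraph 7)? yes] OR [the insured property was occupied at the time of loss? no] → satisfied.
paragraph 1 — Controlled Incident: age of the damaged item: 11.8 years ≤ 15.7 years? yes; the loss was not caused by a third party? yes; the premium has been paid in full? no — 2 of 3 hold (need ≥2) → satisfied.
paragraph 8 — Relevant Event: the policyholder held no insurable interest at the date of loss? no; the loss occurred during the period of cover? yes; the loss arose from gradual deterioration? yes — 2 of 3 hold (need ≥2) → satisfied.
paragraph 6 — Accredited Incident: [the loss was reported within the notification period? yes] AND [the policyholder held an insurable interest at the date of loss? yes] → satisfied.
paragraph 12 — Approved Event: [Controlled Incident (paragraph 1)? yes] AND [not a Relevant Event (paragraph 8)? no] AND [Accredited Incident (paragraph 6)? yes] → not satisfied.
paragraph 5 — Accredited Damage: the loss arose from gradual deterioration? yes; the policyholder held an insurable interest at the date of loss? yes; the damaged item is specified on the schedule? yes — 3 of 3 hold (need ≥2) → satisfied.
paragraph 3 — Registered Incident: the loss was reported within the notification period? yes; the loss occurred during the period of cover? yes; the insured property was unoccupied at the time of loss? yes — 3 of 3 hold (need ≥2) → satisfied.
paragraph 14 — Tier III Damage: [not an Accredited Damage (paragraph 5)? no] OR [the policyholder has complied with the security conditions? no] OR [not a Registered Incident (paragraph 3)? no] → not satisfied.
paragraph 2 — Class-K Loss: Regulated Damage (paragraph 11)? yes; Approved Event (paragraph 12)? no; Tier III Damage (paragraph 14)? no — 1 of 3 hold (need ≥2) → not satisfied.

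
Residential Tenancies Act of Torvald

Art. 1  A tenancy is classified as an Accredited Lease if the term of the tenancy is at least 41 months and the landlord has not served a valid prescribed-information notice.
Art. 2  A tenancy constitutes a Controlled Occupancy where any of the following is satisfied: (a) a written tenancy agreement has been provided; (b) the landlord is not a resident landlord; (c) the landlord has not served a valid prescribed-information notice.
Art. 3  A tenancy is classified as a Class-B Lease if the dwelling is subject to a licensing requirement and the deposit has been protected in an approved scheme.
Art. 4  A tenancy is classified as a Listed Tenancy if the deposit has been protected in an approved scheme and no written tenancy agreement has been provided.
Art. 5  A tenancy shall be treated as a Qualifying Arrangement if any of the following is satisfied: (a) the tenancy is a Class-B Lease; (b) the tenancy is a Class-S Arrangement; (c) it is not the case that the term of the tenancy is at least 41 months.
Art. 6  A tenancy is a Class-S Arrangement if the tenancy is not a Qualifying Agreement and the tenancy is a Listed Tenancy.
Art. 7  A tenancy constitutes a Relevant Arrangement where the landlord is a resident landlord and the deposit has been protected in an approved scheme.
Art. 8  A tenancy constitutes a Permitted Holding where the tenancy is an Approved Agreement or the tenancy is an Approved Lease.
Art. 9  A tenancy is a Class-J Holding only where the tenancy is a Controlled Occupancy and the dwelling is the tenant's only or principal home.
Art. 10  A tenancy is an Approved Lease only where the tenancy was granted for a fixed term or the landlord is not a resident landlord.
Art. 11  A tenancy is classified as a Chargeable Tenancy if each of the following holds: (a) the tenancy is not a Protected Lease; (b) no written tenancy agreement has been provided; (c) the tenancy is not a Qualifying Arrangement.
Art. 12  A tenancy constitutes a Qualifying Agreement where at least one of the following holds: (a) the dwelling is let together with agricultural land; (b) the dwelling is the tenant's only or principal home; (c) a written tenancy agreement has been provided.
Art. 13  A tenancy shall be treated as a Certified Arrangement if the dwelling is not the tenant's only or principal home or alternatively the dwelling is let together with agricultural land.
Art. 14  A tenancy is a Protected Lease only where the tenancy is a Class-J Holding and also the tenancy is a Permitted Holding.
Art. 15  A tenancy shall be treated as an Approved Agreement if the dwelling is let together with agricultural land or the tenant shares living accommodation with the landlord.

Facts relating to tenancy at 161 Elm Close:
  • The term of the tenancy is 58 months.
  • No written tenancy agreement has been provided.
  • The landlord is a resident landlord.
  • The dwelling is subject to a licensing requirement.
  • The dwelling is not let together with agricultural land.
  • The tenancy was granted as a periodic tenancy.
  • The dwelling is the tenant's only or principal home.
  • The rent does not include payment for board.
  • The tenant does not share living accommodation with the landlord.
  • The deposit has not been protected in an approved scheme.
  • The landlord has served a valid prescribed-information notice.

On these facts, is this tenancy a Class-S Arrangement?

Under article 12: the dwelling is let together with agricultural land? no; or the dwelling is the tenant's only or principal home? yes; or a written tenancy agreement has been provided? no. So the tenancy is a Qualifying Agreement.
Under article 4: the deposit has been protected in an approved scheme? no; and no written tenancy agreement has been provided? yes. So the tenancy is not a Listed Tenancy.
Under article 6: not a Qualifying Agreement (article 12)? no; and Listed Tenancy (article 4)? no. So the tenancy is not a Class-S Arrangement.

No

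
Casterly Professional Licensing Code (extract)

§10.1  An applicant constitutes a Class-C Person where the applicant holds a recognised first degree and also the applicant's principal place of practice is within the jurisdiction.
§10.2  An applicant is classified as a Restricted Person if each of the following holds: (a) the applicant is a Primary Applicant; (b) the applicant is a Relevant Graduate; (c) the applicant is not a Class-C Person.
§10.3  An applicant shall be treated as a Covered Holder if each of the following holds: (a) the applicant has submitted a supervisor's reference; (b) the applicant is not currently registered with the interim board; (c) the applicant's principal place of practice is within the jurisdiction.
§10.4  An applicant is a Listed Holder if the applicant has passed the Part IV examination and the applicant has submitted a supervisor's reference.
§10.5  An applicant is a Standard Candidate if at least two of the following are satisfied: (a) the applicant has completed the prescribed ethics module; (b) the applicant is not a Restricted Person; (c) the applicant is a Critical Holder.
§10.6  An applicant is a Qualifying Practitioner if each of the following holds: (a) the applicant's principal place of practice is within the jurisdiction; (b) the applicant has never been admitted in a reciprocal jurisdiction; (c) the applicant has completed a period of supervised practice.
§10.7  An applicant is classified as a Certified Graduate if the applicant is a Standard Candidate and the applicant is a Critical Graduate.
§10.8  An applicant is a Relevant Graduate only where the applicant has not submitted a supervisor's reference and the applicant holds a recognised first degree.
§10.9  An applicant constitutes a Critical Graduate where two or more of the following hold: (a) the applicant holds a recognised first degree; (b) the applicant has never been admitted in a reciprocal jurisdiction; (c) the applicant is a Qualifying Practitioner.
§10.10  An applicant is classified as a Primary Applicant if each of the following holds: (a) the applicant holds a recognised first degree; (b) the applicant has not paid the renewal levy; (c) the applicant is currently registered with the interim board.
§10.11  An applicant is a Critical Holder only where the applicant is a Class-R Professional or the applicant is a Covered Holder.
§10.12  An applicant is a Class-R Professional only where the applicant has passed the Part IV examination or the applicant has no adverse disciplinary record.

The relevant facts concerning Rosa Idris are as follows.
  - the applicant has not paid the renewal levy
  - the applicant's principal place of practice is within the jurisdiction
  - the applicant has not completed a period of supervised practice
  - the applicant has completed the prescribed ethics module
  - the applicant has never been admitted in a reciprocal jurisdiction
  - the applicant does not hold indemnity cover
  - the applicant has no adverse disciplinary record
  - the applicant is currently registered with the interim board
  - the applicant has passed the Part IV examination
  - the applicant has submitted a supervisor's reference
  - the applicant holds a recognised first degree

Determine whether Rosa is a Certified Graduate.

Yes

§10.10 — Primary Applicant: [the applicant holds a recognised first degree? yes] AND [the applicant has not paid the renewal levy? yes] AND [the applicant is currently registered with the interim board? yes] → satisfied.
§10.8 — Relevant Graduate: [the applicant has not submitted a supervisor's reference? no] AND [the applicant holds a recognised first degree? yes] → not satisfied.
§10.1 — Class-C Person: [the applicant holds a recognised first degree? yes] AND [the applicant's principal place of practice is within the jurisdiction? yes] → satisfied.
§10.2 — Restricted Person: [Primary Applicant (§10.10)? yes] AND [Relevant Graduate (§10.8)? no] AND [not a Class-C Person (§10.1)? no] → not satisfied.
§10.12 — Class-R Professional: [the applicant has passed the Part IV examination? yes] OR [the applicant has no adverse disciplinary record? yes] → satisfied.
§10.3 — Covered Holder: [the applicant has submitted a supervisor's reference? yes] AND [the applicant is not currently registered with the interim board? no] AND [the applicant's principal place of practice is within the jurisdiction? yes] → not satisfied.
§10.11 — Critical Holder: [Class-R Professional (§10.12)? yes] OR [Covered Holder (§10.3)? no] → satisfied.
§10.5 — Standard Candidate: the applicant has completed the prescribed ethics module? yes; not a Restricted Person (§10.2)? yes; Critical Holder (§10.11)? yes — 3 of 3 hold (need ≥2) → satisfied.
§10.6 — Qualifying Practitioner: [the applicant's principal place of practice is within the jurisdiction? yes] AND [the applicant has never been admitted in a reciprocal jurisdiction? yes] AND [the applicant has completed a period of supervised practice? no] → not satisfied.
§10.9 — Critical Graduate: the applicant holds a recognised first degree? yes; the applicant has never been admitted in a reciprocal jurisdiction? yes; Qualifying Practitioner (§10.6)? no — 2 of 3 hold (need ≥2) → satisfied.
§10.7 — Certified Graduate: [Standard Candidate (§10.5)? yes] AND [Critical Graduate (§10.9)? yes] → satisfied.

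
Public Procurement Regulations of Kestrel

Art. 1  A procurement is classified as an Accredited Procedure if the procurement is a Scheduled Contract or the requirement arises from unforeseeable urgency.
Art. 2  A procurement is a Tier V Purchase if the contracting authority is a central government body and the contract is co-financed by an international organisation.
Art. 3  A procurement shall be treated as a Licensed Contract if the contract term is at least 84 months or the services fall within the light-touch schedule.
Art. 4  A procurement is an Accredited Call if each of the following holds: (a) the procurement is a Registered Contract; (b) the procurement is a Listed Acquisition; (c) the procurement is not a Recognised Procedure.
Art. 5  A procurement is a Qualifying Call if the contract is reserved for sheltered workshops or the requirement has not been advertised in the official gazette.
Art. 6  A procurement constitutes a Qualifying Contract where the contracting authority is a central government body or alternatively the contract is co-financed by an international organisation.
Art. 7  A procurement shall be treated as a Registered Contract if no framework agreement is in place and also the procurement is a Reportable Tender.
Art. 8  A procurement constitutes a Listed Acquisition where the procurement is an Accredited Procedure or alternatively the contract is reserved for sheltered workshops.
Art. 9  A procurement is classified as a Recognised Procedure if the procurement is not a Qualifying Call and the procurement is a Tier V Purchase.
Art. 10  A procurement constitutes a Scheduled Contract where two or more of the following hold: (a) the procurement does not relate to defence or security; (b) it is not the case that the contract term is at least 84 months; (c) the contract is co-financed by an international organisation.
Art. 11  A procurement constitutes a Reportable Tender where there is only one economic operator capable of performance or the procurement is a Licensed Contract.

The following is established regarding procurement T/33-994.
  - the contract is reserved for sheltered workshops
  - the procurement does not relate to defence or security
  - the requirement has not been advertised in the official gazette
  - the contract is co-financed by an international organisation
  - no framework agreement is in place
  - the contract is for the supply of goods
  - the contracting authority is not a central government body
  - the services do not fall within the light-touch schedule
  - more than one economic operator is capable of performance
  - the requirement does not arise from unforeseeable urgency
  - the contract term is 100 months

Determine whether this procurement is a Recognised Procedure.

Under article 5: the contract is reserved for sheltered workshops? yes; or the requirement has not been advertised in the official gazette? yes. So the procurement is a Qualifying Call.
Under article 2: the contracting authority is a central government body? no; and the contract is co-financed by an international organisation? yes. So the procurement is not a Tier V Purchase.
Under article 9: not a Qualifying Call (article 5)? no; and Tier V Purchase (article 2)? no. So the procurement is not a Recognised Procedure.

No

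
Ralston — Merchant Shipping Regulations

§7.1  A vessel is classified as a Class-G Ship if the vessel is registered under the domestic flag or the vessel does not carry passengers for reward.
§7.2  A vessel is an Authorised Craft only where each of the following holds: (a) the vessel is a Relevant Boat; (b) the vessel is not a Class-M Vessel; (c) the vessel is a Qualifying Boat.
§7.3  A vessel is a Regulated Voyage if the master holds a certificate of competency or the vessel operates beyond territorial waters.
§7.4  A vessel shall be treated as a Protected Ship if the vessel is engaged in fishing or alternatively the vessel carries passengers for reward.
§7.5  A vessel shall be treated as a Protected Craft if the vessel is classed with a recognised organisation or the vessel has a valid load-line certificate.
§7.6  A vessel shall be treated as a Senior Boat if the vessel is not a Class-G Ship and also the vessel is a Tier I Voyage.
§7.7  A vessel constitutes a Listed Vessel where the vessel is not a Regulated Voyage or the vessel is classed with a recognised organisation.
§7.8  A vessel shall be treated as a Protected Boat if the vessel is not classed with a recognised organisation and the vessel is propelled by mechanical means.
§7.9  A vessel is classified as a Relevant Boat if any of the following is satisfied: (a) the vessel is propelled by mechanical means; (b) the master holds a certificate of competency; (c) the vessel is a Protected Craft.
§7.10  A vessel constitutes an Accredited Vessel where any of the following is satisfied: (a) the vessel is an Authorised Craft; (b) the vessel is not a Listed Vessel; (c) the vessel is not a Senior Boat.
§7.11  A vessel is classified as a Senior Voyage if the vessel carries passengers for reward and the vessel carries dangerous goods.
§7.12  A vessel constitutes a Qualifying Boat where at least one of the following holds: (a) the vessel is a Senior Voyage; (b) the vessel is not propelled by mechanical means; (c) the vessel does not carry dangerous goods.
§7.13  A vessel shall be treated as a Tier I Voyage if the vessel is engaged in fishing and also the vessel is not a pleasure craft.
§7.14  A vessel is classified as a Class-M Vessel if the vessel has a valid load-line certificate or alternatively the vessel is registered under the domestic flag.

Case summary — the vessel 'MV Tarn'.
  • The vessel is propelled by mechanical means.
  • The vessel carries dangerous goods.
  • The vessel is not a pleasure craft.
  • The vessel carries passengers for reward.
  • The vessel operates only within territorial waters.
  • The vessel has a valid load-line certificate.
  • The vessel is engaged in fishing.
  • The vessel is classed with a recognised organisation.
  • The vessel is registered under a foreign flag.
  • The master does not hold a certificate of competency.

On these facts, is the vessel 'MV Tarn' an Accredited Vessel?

No

§7.5 — Protected Craft: [the vessel is classed with a recognised organisation? yes] OR [the vessel has a valid load-line certificate? yes] → satisfied.
§7.9 — Relevant Boat: [the vessel is propelled by mechanical means? yes] OR [the master holds a certificate of competency? no] OR [Protected Craft (§7.5)? yes] → satisfied.
§7.14 — Class-M Vessel: [the vessel has a valid load-line certificate? yes] OR [the vessel is registered under the domestic flag? no] → satisfied.
§7.11 — Senior Voyage: [the vessel carries passengers for reward? yes] AND [the vessel carries dangerous goods? yes] → satisfied.
§7.12 — Qualifying Boat: [Senior Voyage (§7.11)? yes] OR [the vessel is not propelled by mechanical means? no] OR [the vessel does not carry dangerous goods? no] → satisfied.
§7.2 — Authorised Craft: [Relevant Boat (§7.9)? yes] AND [not a Class-M Vessel (§7.14)? no] AND [Qualifying Boat (§7.12)? yes] → not satisfied.
§7.3 — Regulated Voyage: [the master holds a certificate of competency? no] OR [the vessel operates beyond territorial waters? no] → not satisfied.
§7.7 — Listed Vessel: [not a Regulated Voyage (§7.3)? yes] OR [the vessel is classed with a recognised organisation? yes] → satisfied.
§7.1 — Class-G Ship: [the vessel is registered under the domestic flag? no] OR [the vessel does not carry passengers for reward? no] → not satisfied.
§7.13 — Tier I Voyage: [the vessel is engaged in fishing? yes] AND [the vessel is not a pleasure craft? yes] → satisfied.
§7.6 — Senior Boat: [not a Class-G Ship (§7.1)? yes] AND [Tier I Voyage (§7.13)? yes] → satisfied.
§7.10 — Accredited Vessel: [Authorised Craft (§7.2)? no] OR [not a Listed Vessel (§7.7)? no] OR [not a Senior Boat (§7.6)? no] → not satisfied.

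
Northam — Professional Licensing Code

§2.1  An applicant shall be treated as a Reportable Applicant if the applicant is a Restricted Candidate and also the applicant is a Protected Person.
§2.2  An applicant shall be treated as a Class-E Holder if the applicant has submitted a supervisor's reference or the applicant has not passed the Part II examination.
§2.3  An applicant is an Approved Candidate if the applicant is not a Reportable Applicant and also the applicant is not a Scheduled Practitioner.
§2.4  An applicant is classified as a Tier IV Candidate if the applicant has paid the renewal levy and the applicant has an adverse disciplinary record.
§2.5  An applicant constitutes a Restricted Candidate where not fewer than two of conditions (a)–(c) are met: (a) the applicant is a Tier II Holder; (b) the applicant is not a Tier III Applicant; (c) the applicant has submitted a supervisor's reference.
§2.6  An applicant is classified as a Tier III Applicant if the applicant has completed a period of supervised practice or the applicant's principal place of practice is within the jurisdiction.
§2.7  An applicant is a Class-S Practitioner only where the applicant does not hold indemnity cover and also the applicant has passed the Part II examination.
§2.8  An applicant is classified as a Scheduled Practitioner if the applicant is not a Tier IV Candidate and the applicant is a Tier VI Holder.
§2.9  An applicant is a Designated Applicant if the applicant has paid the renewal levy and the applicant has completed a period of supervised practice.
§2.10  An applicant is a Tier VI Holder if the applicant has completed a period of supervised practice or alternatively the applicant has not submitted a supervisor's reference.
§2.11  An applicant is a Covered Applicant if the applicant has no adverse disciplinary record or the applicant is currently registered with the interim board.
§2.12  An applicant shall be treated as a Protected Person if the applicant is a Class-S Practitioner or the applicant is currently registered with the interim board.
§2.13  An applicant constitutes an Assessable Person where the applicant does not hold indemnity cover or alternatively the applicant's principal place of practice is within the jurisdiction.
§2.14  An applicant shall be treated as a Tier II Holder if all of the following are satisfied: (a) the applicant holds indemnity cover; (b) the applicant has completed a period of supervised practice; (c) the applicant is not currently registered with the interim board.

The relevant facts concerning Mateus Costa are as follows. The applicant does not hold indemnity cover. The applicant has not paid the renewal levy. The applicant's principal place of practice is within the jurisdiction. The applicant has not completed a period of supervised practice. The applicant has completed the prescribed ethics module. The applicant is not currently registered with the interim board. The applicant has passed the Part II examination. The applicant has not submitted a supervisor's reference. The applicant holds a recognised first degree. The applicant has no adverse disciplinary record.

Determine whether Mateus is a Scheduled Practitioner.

Under §2.4: the applicant has paid the renewal levy? no; and the applicant has an adverse disciplinary record? no. So the applicant is not a Tier IV Candidate.
Under §2.10: the applicant has completed a period of supervised practice? no; or the applicant has not submitted a supervisor's reference? yes. So the applicant is a Tier VI Holder.
Under §2.8: not a Tier IV Candidate (§2.4)? yes; and Tier VI Holder (§2.10)? yes. So the applicant is a Scheduled Practitioner.

Yes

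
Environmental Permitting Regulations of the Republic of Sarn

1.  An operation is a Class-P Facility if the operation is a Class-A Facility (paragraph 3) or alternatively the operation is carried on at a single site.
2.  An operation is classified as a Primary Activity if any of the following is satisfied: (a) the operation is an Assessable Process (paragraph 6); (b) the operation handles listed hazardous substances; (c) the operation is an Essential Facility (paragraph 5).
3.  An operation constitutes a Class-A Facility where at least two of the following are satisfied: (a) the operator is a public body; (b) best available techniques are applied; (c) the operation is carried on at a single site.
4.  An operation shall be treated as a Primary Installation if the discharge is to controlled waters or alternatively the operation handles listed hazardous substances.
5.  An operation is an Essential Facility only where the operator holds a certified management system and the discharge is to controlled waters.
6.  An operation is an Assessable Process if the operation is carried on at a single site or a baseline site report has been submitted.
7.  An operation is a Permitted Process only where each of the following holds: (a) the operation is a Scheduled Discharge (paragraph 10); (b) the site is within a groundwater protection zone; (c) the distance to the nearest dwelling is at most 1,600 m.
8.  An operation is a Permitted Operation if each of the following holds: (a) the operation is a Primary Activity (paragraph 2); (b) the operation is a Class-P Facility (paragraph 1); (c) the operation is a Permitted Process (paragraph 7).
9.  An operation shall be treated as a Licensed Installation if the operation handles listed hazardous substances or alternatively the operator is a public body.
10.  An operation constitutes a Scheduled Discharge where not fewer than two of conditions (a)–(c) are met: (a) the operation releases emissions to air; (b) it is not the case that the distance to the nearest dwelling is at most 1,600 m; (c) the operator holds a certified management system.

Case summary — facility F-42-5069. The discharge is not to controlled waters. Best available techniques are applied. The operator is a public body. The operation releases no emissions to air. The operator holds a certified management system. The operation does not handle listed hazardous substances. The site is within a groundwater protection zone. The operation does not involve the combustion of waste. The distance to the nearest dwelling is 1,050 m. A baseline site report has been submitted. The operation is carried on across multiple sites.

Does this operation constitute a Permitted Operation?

paragraph 6 — Assessable Process: [the operation is carried on at a single site? no] OR [a baseline site report has been submitted? yes] → satisfied.
paragraph 5 — Essential Facility: [the operator holds a certified management system? yes] AND [the discharge is to controlled waters? no] → not satisfied.
paragraph 2 — Primary Activity: [Assessable Process (paragraph 6)? yes] OR [the operation handles listed hazardous substances? no] OR [Essential Facility (paragraph 5)? no] → satisfied.
paragraph 3 — Class-A Facility: the operator is a public body? yes; best available techniques are applied? yes; the operation is carried on at a single site? no — 2 of 3 hold (need ≥2) → satisfied.
paragraph 1 — Class-P Facility: [Class-A Facility (paragraph 3)? yes] OR [the operation is carried on at a single site? no] → satisfied.
paragraph 10 — Scheduled Discharge: the operation releases emissions to air? no; distance to the nearest dwelling: 1,050 m ≤ 1,600 m? yes, so negated condition no; the operator holds a certified management system? yes — 1 of 3 hold (need ≥2) → not satisfied.
paragraph 7 — Permitted Process: [Scheduled Discharge (paragraph 10)? no] AND [the site is within a groundwater protection zone? yes] AND [distance to the nearest dwelling: 1,050 m ≤ 1,600 m? yes] → not satisfied.
paragraph 8 — Permitted Operation: [Primary Activity (paragraph 2)? yes] AND [Class-P Facility (paragraph 1)? yes] AND [Permitted Process (paragraph 7)? no] → not satisfied.

No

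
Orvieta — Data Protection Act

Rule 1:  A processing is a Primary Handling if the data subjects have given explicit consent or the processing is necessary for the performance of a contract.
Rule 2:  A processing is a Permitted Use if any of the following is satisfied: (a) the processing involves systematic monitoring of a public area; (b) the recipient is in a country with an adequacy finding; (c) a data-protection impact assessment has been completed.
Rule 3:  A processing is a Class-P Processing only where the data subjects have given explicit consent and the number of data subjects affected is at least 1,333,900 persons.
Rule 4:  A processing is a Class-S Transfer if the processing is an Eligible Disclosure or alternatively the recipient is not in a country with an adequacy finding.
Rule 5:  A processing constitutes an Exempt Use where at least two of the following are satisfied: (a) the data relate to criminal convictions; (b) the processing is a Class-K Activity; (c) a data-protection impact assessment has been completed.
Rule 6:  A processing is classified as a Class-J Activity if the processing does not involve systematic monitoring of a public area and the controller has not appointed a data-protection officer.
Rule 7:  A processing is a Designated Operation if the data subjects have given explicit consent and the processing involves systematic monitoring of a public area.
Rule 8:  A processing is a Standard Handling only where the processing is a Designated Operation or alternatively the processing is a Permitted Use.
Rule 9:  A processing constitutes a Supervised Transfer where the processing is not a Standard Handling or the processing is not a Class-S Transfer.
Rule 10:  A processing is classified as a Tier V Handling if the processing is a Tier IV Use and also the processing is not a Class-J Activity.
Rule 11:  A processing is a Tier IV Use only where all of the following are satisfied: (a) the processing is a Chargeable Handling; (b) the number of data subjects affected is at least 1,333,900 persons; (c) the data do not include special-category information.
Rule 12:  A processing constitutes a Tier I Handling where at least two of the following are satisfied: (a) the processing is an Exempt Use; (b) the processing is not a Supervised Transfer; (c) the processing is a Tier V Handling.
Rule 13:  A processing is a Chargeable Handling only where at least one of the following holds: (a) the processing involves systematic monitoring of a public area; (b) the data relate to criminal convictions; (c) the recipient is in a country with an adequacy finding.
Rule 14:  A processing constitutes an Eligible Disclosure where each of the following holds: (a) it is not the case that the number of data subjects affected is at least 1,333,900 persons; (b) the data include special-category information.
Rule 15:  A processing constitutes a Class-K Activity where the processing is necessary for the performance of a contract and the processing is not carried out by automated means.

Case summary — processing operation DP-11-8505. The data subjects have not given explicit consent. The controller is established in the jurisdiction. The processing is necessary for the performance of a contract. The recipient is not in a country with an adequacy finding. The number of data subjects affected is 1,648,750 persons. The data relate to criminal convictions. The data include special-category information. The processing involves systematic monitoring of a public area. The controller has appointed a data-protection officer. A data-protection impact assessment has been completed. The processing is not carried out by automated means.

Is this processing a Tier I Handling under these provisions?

rule 15 — Class-K Activity: [the processing is necessary for the performance of a contract? yes] AND [the processing is not carried out by automated means? yes] → satisfied.
rule 5 — Exempt Use: the data relate to criminal convictions? yes; Class-K Activity (rule 15)? yes; a data-protection impact assessment has been completed? yes — 3 of 3 hold (need ≥2) → satisfied.
rule 7 — Designated Operation: [the data subjects have given explicit consent? no] AND [the processing involves systematic monitoring of a public area? yes] → not satisfied.
rule 2 — Permitted Use: [the processing involves systematic monitoring of a public area? yes] OR [the recipient is in a country with an adequacy finding? no] OR [a data-protection impact assessment has been completed? yes] → satisfied.
rule 8 — Standard Handling: [Designated Operation (rule 7)? no] OR [Permitted Use (rule 2)? yes] → satisfied.
rule 14 — Eligible Disclosure: [number of data subjects affected: 1,648,750 persons ≥ 1,333,900 persons? yes, so negated condition no] AND [the data include special-category information? yes] → not satisfied.
rule 4 — Class-S Transfer: [Eligible Disclosure (rule 14)? no] OR [the recipient is not in a country with an adequacy finding? yes] → satisfied.
rule 9 — Supervised Transfer: [not a Standard Handling (rule 8)? no] OR [not a Class-S Transfer (rule 4)? no] → not satisfied.
rule 13 — Chargeable Handling: [the processing involves systematic monitoring of a public area? yes] OR [the data relate to criminal convictions? yes] OR [the recipient is in a country with an adequacy finding? no] → satisfied.
rule 11 — Tier IV Use: [Chargeable Handling (rule 13)? yes] AND [number of data subjects affected: 1,648,750 persons ≥ 1,333,900 persons? yes] AND [the data do not include special-category information? no] → not satisfied.
rule 6 — Class-J Activity: [the processing does not involve systematic monitoring of a public area? no] AND [the controller has not appointed a data-protection officer? no] → not satisfied.
rule 10 — Tier V Handling: [Tier IV Use (rule 11)? no] AND [not a Class-J Activity (rule 6)? yes] → not satisfied.
rule 12 — Tier I Handling: Exempt Use (rule 5)? yes; not a Supervised Transfer (rule 9)? yes; Tier V Handling (rule 10)? no — 2 of 3 hold (need ≥2) → satisfied.

Yes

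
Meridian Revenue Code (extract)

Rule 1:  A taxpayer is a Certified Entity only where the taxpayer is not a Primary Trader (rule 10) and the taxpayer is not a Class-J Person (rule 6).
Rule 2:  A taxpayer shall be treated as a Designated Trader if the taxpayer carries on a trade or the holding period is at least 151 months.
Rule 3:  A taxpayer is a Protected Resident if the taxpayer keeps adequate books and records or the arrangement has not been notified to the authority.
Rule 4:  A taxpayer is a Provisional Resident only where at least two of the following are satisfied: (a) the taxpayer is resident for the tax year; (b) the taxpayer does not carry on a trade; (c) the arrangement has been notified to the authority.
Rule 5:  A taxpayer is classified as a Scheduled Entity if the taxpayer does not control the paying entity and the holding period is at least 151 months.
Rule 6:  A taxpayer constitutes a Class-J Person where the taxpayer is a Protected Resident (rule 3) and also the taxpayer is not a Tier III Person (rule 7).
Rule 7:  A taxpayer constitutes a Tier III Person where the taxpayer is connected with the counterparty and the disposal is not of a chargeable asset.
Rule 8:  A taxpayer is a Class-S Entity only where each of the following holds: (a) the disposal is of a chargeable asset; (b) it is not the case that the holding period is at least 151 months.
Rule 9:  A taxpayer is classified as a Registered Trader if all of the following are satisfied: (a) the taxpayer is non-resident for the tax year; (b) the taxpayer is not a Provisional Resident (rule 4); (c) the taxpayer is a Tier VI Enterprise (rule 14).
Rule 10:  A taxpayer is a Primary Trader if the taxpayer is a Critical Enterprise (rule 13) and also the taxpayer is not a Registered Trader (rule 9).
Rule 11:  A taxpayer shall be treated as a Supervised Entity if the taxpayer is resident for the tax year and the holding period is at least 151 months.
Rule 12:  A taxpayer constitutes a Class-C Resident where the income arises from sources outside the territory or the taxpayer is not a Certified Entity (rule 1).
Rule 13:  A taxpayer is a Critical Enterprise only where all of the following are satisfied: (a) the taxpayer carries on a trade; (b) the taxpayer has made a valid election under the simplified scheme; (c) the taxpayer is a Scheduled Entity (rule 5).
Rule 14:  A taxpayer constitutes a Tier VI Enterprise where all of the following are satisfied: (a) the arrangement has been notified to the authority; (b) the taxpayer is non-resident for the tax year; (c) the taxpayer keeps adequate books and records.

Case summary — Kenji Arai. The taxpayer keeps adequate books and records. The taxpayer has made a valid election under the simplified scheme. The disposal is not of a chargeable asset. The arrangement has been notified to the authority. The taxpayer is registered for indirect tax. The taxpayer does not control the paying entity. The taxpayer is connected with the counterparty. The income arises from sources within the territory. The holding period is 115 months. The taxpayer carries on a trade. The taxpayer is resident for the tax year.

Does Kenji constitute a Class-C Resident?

No

Under rule 5: the taxpayer does not control the paying entity? yes; and holding period: 115 months ≥ 151 months? no. So the taxpayer is not a Scheduled Entity.
Under rule 13: the taxpayer carries on a trade? yes; and the taxpayer has made a valid election under the simplified scheme? yes; and Scheduled Entity (rule 5)? no. So the taxpayer is not a Critical Enterprise.
Under rule 4: the taxpayer is resident for the tax year? yes; the taxpayer does not carry on a trade? no; the arrangement has been notified to the authority? yes — 2 of 3 hold (need ≥2) → satisfied.
Under rule 14: the arrangement has been notified to the authority? yes; and the taxpayer is non-resident for the tax year? no; and the taxpayer keeps adequate books and records? yes. So the taxpayer is not a Tier VI Enterprise.
Under rule 9: the taxpayer is non-resident for the tax year? no; and not a Provisional Resident (rule 4)? no; and Tier VI Enterprise (rule 14)? no. So the taxpayer is not a Registered Trader.
Under rule 10: Critical Enterprise (rule 13)? no; and not a Registered Trader (rule 9)? yes. So the taxpayer is not a Primary Trader.
Under rule 3: the taxpayer keeps adequate books and records? yes; or the arrangement has not been notified to the authority? no. So the taxpayer is a Protected Resident.
Under rule 7: the taxpayer is connected with the counterparty? yes; and the disposal is not of a chargeable asset? yes. So the taxpayer is a Tier III Person.
Under rule 6: Protected Resident (rule 3)? yes; and not a Tier III Person (rule 7)? no. So the taxpayer is not a Class-J Person.
Under rule 1: not a Primary Trader (rule 10)? yes; and not a Class-J Person (rule 6)? yes. So the taxpayer is a Certified Entity.
Under rule 12: the income arises from sources outside the territory? no; or not a Certified Entity (rule 1)? no. So the taxpayer is not a Class-C Resident.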